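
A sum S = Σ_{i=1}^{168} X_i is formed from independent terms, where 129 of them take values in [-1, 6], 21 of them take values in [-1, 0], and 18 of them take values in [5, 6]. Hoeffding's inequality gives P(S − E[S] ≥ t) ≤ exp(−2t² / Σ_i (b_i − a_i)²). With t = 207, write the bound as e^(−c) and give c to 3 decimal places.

Σ(b_i − a_i)² = 129·7² + 21·1² + 18·1² = 6360.
c = 2t² / 6360 = 2·207² / 6360 = 13.4745.

13.475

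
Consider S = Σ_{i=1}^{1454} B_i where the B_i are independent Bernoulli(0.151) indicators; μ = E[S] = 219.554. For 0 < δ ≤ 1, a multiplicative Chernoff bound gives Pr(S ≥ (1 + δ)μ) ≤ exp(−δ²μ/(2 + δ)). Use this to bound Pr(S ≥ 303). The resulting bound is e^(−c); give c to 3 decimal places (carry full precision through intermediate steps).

13.325

Write 303 = (1 + δ)μ, so δ = 303/219.554 − 1 = 0.3800705…
Then the exponent is δ²μ/(2 + δ) = (303 − μ)² / (μ·(2 + δ)) = 13.325388.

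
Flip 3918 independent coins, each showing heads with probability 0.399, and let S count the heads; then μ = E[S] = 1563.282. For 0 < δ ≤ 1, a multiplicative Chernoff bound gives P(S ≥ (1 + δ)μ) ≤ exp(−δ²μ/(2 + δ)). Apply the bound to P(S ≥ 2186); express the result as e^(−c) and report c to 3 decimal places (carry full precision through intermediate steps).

103.427

Write 2186 = (1 + δ)μ, so δ = 2186/1563.282 − 1 = 0.3983402…
Then the exponent is δ²μ/(2 + δ) = (2186 − μ)² / (μ·(2 + δ)) = 103.427192.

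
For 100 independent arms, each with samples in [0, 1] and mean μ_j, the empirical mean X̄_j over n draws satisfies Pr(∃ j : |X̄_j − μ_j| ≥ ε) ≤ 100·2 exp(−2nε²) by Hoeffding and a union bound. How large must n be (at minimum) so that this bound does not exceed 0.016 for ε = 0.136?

256

Need 2·100·exp(−2nε²) ≤ 0.016, i.e. exp(−2nε²) ≤ 0.016/200.
So 2nε² ≥ ln(200/0.016) = 9.433484.
Hence n ≥ 9.433484/(2·0.136²) = 255.014.
The smallest integer n is 256.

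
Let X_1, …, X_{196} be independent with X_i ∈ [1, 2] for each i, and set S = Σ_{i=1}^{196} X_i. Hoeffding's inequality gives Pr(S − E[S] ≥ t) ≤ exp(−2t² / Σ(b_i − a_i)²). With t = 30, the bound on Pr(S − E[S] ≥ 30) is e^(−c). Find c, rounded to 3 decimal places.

Σ(b_i − a_i)² = 196·(1)² = 196.
c = 2t²/196 = 2·30²/196 = 9.1837.

9.184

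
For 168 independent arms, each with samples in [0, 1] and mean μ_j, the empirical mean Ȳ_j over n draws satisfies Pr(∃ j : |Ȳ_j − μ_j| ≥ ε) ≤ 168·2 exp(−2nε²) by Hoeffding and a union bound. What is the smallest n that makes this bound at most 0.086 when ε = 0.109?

Need 2·168·exp(−2nε²) ≤ 0.086, i.e. exp(−2nε²) ≤ 0.086/336.
So 2nε² ≥ ln(336/0.086) = 8.270519.
Hence n ≥ 8.270519/(2·0.109²) = 348.057.
The smallest integer n is 349.

349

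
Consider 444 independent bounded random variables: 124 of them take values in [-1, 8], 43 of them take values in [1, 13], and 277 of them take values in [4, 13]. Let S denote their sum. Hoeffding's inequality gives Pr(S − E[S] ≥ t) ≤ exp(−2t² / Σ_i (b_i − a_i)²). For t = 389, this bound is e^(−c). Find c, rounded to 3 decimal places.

7.826

Σ(b_i − a_i)² = 124·9² + 43·12² + 277·9² = 38673.
c = 2t² / 38673 = 2·389² / 38673 = 7.8257.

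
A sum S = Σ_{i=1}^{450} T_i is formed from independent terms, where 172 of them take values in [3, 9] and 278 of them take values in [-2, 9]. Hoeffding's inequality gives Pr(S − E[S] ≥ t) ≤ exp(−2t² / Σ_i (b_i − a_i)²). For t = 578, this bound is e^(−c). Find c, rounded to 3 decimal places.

Σ(b_i − a_i)² = 172·6² + 278·11² = 39830.
c = 2t² / 39830 = 2·578² / 39830 = 16.7755.

16.775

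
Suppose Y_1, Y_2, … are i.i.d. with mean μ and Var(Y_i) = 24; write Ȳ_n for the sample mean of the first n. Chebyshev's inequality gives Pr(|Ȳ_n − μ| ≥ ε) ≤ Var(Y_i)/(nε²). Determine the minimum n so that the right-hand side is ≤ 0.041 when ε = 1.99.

Require 24/(n·1.99²) ≤ 0.041, i.e. n ≥ 24/(0.041·1.99²) = 147.816.
The smallest integer n is 148.

148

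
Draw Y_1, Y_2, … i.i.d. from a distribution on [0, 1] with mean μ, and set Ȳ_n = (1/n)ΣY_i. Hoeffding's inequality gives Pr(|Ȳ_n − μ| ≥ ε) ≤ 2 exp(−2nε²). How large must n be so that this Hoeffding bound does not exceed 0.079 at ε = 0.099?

Require 2·exp(−2nε²) ≤ 0.079, i.e. 2nε² ≥ ln(2/0.079) = 3.231455.
So n ≥ 3.231455 / (2·0.099²) = 164.853.
The smallest integer n is 165.

165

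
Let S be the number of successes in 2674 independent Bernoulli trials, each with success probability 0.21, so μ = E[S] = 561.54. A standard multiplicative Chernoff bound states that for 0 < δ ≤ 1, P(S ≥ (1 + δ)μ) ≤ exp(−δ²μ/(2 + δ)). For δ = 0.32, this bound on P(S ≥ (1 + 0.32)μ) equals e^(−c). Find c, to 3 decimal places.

c = δ²μ/(2 + δ) = 0.32²·561.54/(2 + 0.32) = 24.7852.

24.785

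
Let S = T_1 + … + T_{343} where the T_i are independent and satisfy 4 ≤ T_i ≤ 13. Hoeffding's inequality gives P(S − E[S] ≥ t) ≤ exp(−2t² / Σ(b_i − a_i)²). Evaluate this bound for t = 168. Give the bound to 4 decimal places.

Σ(b_i − a_i)² = 343·(9)² = 27783.
Exponent = 2·168²/27783 = 2.0317.
Bound = exp(−2.0317) = 0.13111.

0.1311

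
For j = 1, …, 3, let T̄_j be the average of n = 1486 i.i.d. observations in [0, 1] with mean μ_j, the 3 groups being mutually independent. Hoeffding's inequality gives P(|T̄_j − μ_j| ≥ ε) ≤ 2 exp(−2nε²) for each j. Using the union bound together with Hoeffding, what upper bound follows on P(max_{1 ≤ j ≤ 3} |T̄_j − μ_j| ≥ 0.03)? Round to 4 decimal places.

0.4135

Per-experiment Hoeffding bound: 2·exp(−2·1486·0.03²) = 2·exp(−2.67480) = 0.13784.
Union bound over 3 events: 3·0.13784 = 0.41352.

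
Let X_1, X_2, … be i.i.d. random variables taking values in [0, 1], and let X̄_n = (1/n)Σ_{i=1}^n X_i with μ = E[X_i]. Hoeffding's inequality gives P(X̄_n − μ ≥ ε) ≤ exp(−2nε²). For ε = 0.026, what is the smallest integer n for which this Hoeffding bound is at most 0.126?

1533

Require exp(−2nε²) ≤ 0.126, i.e. 2nε² ≥ ln(1/0.126) = 2.071473.
So n ≥ 2.071473 / (2·0.026²) = 1532.155.
The smallest integer n is 1533.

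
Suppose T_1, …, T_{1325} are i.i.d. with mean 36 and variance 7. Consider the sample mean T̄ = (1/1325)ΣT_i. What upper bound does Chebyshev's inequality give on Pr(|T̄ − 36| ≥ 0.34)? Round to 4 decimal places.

0.0457

Var(T̄) = Var(T_i)/n = 7/1325 = 0.005283.
Chebyshev: Pr(|T̄ − 36| ≥ 0.34) ≤ Var(T̄)/(0.34)² = 7/(1325·0.34²) = 0.0457.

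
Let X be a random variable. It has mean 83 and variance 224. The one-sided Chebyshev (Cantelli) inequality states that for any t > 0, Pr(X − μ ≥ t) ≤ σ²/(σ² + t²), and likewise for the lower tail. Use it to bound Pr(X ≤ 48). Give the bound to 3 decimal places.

0.155

Here σ² = 224 and t = 35, so σ² + t² = 1449.
Cantelli's bound: 224/1449 = 0.1546.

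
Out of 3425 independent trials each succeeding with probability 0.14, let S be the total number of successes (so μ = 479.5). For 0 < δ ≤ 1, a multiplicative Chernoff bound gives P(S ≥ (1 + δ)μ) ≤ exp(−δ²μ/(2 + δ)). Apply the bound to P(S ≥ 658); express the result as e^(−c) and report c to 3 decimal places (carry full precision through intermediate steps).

Write 658 = (1 + δ)μ, so δ = 658/479.5 − 1 = 0.3722628…
Then the exponent is δ²μ/(2 + δ) = (658 − μ)² / (μ·(2 + δ)) = 28.010769.

28.011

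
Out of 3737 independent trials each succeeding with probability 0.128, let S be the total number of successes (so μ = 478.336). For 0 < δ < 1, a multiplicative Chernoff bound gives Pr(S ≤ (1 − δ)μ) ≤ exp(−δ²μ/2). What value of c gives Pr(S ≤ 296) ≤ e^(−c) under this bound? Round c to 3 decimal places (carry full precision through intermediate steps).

Write 296 = (1 − δ)μ, so δ = 1 − 296/478.336 = 0.3811881…
Then the exponent is δ²μ/2 = (μ − 296)²/(2μ) = 34.752158.

34.752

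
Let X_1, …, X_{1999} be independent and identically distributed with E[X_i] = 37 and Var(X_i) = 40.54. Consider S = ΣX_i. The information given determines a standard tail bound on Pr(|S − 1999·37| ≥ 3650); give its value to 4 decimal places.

0.0061

With mean and variance of each term known, Chebyshev's inequality bounds the deviation of the sum (or sample mean).
Var(S) = n·Var(X_i) = 1999·40.54 = 81039.46.
Chebyshev: Pr(|S − 1999·37| ≥ 3650) ≤ Var(S)/3650² = 81039.46/13322500 = 0.0061.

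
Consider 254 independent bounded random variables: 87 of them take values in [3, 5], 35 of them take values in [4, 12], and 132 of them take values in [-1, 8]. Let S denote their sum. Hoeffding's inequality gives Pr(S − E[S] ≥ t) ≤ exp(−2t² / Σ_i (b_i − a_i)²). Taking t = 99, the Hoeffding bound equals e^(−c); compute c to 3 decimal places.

1.476

Σ(b_i − a_i)² = 87·2² + 35·8² + 132·9² = 13280.
c = 2t² / 13280 = 2·99² / 13280 = 1.4761.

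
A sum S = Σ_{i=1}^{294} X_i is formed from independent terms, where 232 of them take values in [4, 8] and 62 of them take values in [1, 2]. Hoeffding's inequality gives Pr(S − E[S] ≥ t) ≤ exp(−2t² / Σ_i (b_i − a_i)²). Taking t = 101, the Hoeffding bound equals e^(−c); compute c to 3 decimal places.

5.406

Σ(b_i − a_i)² = 232·4² + 62·1² = 3774.
c = 2t² / 3774 = 2·101² / 3774 = 5.4059.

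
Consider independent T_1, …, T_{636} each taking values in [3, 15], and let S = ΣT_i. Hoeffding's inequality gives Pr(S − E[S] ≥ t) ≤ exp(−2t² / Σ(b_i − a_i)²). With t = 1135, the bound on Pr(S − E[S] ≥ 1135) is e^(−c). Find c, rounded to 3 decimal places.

Σ(b_i − a_i)² = 636·(12)² = 91584.
c = 2t²/91584 = 2·1135²/91584 = 28.1321.

28.132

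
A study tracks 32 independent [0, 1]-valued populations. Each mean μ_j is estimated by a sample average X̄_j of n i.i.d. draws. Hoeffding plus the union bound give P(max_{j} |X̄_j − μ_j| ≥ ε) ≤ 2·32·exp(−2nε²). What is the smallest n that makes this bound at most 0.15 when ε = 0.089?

Need 2·32·exp(−2nε²) ≤ 0.15, i.e. exp(−2nε²) ≤ 0.15/64.
So 2nε² ≥ ln(64/0.15) = 6.056003.
Hence n ≥ 6.056003/(2·0.089²) = 382.275.
The smallest integer n is 383.

383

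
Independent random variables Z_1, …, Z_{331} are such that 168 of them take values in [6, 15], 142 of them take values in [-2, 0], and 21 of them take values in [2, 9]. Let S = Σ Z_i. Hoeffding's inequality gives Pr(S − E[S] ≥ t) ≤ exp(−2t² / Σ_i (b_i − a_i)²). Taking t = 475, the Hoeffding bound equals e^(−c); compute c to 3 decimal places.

Σ(b_i − a_i)² = 168·9² + 142·2² + 21·7² = 15205.
c = 2t² / 15205 = 2·475² / 15205 = 29.6777.

29.678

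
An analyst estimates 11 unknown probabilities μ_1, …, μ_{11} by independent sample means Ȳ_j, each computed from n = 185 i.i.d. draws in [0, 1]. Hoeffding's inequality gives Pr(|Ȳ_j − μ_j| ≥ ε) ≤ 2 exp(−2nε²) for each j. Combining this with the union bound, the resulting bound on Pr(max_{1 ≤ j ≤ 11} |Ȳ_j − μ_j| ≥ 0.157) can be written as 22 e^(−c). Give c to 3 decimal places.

9.120

Union bound over the 11 events: Pr(max_{1 ≤ j ≤ 11} |Ȳ_j − μ_j| ≥ 0.157) ≤ 11·2·exp(−2nε²) = 22 exp(−2·185·0.157²).
So c = 2·185·0.157² = 9.1201.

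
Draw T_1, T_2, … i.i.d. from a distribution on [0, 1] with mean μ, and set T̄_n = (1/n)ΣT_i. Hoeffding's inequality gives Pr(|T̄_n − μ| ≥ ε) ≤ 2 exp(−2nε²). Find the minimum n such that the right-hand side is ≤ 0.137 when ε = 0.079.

Require 2·exp(−2nε²) ≤ 0.137, i.e. 2nε² ≥ ln(2/0.137) = 2.680922.
So n ≥ 2.680922 / (2·0.079²) = 214.783.
The smallest integer n is 215.

215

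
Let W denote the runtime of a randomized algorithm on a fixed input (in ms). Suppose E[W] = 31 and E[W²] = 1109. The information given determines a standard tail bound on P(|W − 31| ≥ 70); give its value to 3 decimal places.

The first two moments determine the variance, so Chebyshev's inequality is the sharpest standard bound available.
Var(W) = E[W²] − (E[W])² = 1109 − 961 = 148.
Chebyshev's inequality: P(|W − μ| ≥ t) ≤ Var(W)/t² = 148/4900 = 0.0302.

0.030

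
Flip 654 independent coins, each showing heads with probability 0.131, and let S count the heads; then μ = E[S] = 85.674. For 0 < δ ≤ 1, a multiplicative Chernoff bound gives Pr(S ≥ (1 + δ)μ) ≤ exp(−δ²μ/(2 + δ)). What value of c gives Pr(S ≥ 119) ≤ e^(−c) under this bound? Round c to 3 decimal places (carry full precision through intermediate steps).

5.426

Write 119 = (1 + δ)μ, so δ = 119/85.674 − 1 = 0.3889862…
Then the exponent is δ²μ/(2 + δ) = (119 − μ)² / (μ·(2 + δ)) = 5.426299.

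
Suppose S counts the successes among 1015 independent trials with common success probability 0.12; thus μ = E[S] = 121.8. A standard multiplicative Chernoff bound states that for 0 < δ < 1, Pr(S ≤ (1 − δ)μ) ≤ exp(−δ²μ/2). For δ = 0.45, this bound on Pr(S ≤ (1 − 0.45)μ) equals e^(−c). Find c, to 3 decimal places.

12.332

c = δ²μ/2 = 0.45²·121.8/2 = 12.3323.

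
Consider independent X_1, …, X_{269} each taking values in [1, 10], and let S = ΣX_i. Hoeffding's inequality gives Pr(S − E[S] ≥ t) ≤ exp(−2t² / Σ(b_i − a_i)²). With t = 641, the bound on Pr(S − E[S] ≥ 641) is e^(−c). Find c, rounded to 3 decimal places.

Σ(b_i − a_i)² = 269·(9)² = 21789.
c = 2t²/21789 = 2·641²/21789 = 37.7145.

37.715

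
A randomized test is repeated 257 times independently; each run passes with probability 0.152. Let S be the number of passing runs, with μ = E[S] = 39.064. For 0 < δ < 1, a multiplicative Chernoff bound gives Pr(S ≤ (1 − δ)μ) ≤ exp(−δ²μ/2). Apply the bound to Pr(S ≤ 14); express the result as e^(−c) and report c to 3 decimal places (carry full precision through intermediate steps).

Write 14 = (1 − δ)μ, so δ = 1 − 14/39.064 = 0.6416138…
Then the exponent is δ²μ/2 = (μ − 14)²/(2μ) = 8.040704.

8.041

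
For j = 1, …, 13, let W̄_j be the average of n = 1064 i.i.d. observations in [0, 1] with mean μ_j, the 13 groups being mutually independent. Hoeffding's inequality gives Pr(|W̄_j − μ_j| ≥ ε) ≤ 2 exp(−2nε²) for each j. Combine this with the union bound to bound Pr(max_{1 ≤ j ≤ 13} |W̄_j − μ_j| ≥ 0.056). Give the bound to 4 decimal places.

Per-experiment Hoeffding bound: 2·exp(−2·1064·0.056²) = 2·exp(−6.67341) = 0.0025282.
Union bound over 13 events: 13·0.0025282 = 0.03287.

0.0329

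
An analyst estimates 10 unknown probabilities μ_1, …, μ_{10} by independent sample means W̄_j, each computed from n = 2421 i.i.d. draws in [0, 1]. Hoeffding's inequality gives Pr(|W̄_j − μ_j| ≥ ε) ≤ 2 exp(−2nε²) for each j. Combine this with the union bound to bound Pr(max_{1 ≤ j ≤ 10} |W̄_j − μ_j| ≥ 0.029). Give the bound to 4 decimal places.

Per-experiment Hoeffding bound: 2·exp(−2·2421·0.029²) = 2·exp(−4.07212) = 0.034082.
Union bound over 10 events: 10·0.034082 = 0.34082.

0.3408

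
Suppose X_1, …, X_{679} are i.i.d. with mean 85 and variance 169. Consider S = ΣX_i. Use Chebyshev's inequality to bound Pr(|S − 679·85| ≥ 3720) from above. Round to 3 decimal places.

0.008

Var(S) = n·Var(X_i) = 679·169 = 114751.
Chebyshev: Pr(|S − 679·85| ≥ 3720) ≤ Var(S)/3720² = 114751/13838400 = 0.0083.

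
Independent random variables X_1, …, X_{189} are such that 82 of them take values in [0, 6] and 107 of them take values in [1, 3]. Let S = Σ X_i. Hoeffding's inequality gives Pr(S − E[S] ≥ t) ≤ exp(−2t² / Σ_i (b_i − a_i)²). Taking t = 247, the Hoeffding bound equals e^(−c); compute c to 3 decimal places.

36.100

Σ(b_i − a_i)² = 82·6² + 107·2² = 3380.
c = 2t² / 3380 = 2·247² / 3380 = 36.1000.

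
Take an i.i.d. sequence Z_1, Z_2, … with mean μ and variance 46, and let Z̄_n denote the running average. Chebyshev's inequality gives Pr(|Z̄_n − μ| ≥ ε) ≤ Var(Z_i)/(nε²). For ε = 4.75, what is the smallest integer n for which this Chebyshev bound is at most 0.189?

11

Require 46/(n·4.75²) ≤ 0.189, i.e. n ≥ 46/(0.189·4.75²) = 10.787.
The smallest integer n is 11.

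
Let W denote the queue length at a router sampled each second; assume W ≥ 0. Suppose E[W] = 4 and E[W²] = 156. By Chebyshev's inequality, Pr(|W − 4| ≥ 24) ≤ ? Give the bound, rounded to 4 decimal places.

0.2431

Var(W) = E[W²] − (E[W])² = 156 − 16 = 140.
Chebyshev's inequality: Pr(|W − μ| ≥ t) ≤ Var(W)/t² = 140/576 = 0.2431.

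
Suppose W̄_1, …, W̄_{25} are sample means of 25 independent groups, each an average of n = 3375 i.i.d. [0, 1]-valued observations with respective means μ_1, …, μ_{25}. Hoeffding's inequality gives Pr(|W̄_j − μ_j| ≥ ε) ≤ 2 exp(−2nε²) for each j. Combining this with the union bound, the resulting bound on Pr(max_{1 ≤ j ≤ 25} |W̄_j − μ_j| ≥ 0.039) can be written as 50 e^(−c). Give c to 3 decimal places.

10.267

Union bound over the 25 events: Pr(max_{1 ≤ j ≤ 25} |W̄_j − μ_j| ≥ 0.039) ≤ 25·2·exp(−2nε²) = 50 exp(−2·3375·0.039²).
So c = 2·3375·0.039² = 10.2668.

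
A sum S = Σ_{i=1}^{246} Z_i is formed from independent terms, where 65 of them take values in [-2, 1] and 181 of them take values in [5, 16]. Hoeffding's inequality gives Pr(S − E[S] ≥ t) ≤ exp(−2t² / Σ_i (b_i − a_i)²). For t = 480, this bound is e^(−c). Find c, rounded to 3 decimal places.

20.493

Σ(b_i − a_i)² = 65·3² + 181·11² = 22486.
c = 2t² / 22486 = 2·480² / 22486 = 20.4928.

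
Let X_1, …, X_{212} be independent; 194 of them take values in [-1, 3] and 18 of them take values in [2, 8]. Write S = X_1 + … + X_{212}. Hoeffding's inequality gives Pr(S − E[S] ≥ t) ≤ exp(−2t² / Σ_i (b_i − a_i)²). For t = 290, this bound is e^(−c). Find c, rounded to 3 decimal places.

44.829

Σ(b_i − a_i)² = 194·4² + 18·6² = 3752.
c = 2t² / 3752 = 2·290² / 3752 = 44.8294.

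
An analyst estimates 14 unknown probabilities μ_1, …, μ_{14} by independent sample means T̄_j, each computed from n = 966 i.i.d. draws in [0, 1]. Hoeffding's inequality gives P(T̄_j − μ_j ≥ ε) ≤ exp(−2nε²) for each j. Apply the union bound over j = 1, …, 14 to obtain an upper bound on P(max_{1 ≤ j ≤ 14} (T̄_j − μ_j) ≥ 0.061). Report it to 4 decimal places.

Per-experiment Hoeffding bound: exp(−2·966·0.061²) = exp(−7.18897) = 0.00075486.
Union bound over 14 events: 14·0.00075486 = 0.01057.

0.0106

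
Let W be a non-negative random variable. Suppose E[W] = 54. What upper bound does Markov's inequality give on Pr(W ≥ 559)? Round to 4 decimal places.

Markov's inequality: for a non-negative random variable, Pr(W ≥ a) ≤ E[W]/a.
Here E[W] = 54 and a = 559, so the bound is 54/559 = 0.0966.

0.0966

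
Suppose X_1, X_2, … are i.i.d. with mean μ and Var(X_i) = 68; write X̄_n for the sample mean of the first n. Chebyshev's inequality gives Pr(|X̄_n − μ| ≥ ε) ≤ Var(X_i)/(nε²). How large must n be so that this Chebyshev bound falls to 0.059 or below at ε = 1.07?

1007

Require 68/(n·1.07²) ≤ 0.059, i.e. n ≥ 68/(0.059·1.07²) = 1006.675.
The smallest integer n is 1007.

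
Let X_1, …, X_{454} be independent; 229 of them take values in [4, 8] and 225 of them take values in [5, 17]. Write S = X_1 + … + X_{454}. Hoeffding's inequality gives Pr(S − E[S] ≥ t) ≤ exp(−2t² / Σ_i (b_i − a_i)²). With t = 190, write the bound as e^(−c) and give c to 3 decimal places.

2.002

Σ(b_i − a_i)² = 229·4² + 225·12² = 36064.
c = 2t² / 36064 = 2·190² / 36064 = 2.0020.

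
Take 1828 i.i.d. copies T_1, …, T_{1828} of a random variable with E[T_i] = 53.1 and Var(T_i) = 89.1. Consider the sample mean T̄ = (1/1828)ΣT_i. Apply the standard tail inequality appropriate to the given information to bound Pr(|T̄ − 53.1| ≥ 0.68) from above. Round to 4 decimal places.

0.1054

With mean and variance of each term known, Chebyshev's inequality bounds the deviation of the sum (or sample mean).
Var(T̄) = Var(T_i)/n = 89.1/1828 = 0.048742.
Chebyshev: Pr(|T̄ − 53.1| ≥ 0.68) ≤ Var(T̄)/(0.68)² = 89.1/(1828·0.68²) = 0.1054.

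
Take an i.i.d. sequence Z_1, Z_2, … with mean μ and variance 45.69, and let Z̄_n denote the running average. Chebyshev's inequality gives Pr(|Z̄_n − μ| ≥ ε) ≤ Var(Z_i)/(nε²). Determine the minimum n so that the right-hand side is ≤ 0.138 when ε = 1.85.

97

Require 45.69/(n·1.85²) ≤ 0.138, i.e. n ≥ 45.69/(0.138·1.85²) = 96.738.
The smallest integer n is 97.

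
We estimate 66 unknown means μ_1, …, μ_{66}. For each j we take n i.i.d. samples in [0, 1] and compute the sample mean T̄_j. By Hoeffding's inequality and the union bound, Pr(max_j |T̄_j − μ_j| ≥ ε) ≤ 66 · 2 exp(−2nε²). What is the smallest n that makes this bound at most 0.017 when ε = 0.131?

Need 2·66·exp(−2nε²) ≤ 0.017, i.e. exp(−2nε²) ≤ 0.017/132.
So 2nε² ≥ ln(132/0.017) = 8.957344.
Hence n ≥ 8.957344/(2·0.131²) = 260.980.
The smallest integer n is 261.

261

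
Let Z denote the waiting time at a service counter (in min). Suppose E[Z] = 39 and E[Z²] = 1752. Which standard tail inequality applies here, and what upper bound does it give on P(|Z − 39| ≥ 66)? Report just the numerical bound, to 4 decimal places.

0.0530

The first two moments determine the variance, so Chebyshev's inequality is the sharpest standard bound available.
Var(Z) = E[Z²] − (E[Z])² = 1752 − 1521 = 231.
Chebyshev's inequality: P(|Z − μ| ≥ t) ≤ Var(Z)/t² = 231/4356 = 0.0530.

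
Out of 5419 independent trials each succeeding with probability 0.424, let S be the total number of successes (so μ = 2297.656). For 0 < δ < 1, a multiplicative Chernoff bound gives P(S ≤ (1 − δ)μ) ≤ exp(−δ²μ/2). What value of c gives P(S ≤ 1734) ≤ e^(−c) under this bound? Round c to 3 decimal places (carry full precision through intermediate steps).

Write 1734 = (1 − δ)μ, so δ = 1 − 1734/2297.656 = 0.2453178…
Then the exponent is δ²μ/2 = (μ − 1734)²/(2μ) = 69.137435.

69.137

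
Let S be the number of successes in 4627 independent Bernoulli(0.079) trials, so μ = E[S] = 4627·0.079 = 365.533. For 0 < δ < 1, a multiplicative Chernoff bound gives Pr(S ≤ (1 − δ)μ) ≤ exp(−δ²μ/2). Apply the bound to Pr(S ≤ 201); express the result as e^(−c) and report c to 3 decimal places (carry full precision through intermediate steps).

37.030

Write 201 = (1 − δ)μ, so δ = 1 − 201/365.533 = 0.450118…
Then the exponent is δ²μ/2 = (μ − 201)²/(2μ) = 37.029636.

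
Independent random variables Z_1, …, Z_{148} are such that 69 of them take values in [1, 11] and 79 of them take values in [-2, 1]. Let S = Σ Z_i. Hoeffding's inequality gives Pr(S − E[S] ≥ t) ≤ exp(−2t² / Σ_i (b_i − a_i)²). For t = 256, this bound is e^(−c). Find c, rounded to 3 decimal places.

Σ(b_i − a_i)² = 69·10² + 79·3² = 7611.
c = 2t² / 7611 = 2·256² / 7611 = 17.2214.

17.221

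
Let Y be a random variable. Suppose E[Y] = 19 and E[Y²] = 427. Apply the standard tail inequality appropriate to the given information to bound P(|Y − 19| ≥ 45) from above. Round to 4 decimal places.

0.0326

The first two moments determine the variance, so Chebyshev's inequality is the sharpest standard bound available.
Var(Y) = E[Y²] − (E[Y])² = 427 − 361 = 66.
Chebyshev's inequality: P(|Y − μ| ≥ t) ≤ Var(Y)/t² = 66/2025 = 0.0326.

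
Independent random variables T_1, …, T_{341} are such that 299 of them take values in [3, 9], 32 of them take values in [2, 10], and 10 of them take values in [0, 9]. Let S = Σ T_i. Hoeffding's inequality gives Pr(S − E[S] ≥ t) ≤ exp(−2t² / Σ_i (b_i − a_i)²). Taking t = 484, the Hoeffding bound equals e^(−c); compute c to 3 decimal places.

Σ(b_i − a_i)² = 299·6² + 32·8² + 10·9² = 13622.
c = 2t² / 13622 = 2·484² / 13622 = 34.3938.

34.394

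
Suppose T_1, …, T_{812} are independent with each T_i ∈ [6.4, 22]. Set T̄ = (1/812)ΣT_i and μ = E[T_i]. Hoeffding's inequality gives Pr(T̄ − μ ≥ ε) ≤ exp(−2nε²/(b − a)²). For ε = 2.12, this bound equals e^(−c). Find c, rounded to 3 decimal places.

c = 2nε²/(b − a)² = 2·812·2.12² / 15.6² = 29.9922.

29.992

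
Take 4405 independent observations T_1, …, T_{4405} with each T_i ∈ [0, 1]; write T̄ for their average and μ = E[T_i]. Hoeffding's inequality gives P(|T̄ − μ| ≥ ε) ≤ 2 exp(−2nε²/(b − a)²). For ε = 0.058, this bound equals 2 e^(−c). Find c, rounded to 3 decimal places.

29.637

c = 2nε²/(b − a)² = 2·4405·0.058² / 1² = 29.6368.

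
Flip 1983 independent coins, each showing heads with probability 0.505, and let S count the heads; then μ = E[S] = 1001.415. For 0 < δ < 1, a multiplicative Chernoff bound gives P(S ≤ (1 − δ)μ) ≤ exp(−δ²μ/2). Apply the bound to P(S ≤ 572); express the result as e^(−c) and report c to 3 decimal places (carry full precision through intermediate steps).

Write 572 = (1 − δ)μ, so δ = 1 − 572/1001.415 = 0.4288082…
Then the exponent is δ²μ/2 = (μ − 572)²/(2μ) = 92.068344.

92.068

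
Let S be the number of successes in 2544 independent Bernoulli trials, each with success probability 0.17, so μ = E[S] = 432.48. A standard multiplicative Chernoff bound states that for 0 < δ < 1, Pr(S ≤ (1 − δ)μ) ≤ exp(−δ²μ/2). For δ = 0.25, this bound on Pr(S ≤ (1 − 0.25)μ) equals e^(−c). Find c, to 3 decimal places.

c = δ²μ/2 = 0.25²·432.48/2 = 13.5150.

13.515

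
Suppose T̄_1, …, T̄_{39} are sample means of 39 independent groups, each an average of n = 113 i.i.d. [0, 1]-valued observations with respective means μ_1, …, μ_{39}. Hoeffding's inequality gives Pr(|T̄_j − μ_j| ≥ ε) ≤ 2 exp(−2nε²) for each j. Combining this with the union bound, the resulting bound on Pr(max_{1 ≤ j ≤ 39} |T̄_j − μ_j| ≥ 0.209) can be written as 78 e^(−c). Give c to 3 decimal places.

Union bound over the 39 events: Pr(max_{1 ≤ j ≤ 39} |T̄_j − μ_j| ≥ 0.209) ≤ 39·2·exp(−2nε²) = 78 exp(−2·113·0.209²).
So c = 2·113·0.209² = 9.8719.

9.872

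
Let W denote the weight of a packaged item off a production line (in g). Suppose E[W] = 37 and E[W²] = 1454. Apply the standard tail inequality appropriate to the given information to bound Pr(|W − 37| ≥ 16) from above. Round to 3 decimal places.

0.332

The first two moments determine the variance, so Chebyshev's inequality is the sharpest standard bound available.
Var(W) = E[W²] − (E[W])² = 1454 − 1369 = 85.
Chebyshev's inequality: Pr(|W − μ| ≥ t) ≤ Var(W)/t² = 85/256 = 0.3320.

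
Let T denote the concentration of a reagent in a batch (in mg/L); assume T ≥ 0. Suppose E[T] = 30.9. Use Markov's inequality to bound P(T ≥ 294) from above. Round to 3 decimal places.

Markov's inequality: for a non-negative random variable, P(T ≥ a) ≤ E[T]/a.
Here E[T] = 30.9 and a = 294, so the bound is 30.9/294 = 0.1051.

0.105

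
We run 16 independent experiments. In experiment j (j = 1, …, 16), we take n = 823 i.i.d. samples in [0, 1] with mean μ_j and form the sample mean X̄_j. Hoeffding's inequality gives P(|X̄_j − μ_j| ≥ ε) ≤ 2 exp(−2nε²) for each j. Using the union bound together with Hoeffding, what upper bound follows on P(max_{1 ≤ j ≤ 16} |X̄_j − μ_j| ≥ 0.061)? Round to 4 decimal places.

0.0700

Per-experiment Hoeffding bound: 2·exp(−2·823·0.061²) = 2·exp(−6.12477) = 0.004376.
Union bound over 16 events: 16·0.004376 = 0.07002.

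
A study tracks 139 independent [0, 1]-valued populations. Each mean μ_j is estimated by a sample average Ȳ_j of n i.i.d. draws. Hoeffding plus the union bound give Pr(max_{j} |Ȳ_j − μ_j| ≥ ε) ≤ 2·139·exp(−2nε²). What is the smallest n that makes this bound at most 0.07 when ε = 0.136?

225

Need 2·139·exp(−2nε²) ≤ 0.07, i.e. exp(−2nε²) ≤ 0.07/278.
So 2nε² ≥ ln(278/0.07) = 8.286881.
Hence n ≥ 8.286881/(2·0.136²) = 224.018.
The smallest integer n is 225.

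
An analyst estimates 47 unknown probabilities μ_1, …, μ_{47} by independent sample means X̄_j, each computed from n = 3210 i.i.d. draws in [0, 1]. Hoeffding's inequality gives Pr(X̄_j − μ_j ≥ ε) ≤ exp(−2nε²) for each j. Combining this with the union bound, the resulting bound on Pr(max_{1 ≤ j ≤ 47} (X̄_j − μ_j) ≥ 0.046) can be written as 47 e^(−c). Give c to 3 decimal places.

Union bound over the 47 events: Pr(max_{1 ≤ j ≤ 47} (X̄_j − μ_j) ≥ 0.046) ≤ 47·exp(−2nε²) = 47 exp(−2·3210·0.046²).
So c = 2·3210·0.046² = 13.5847.

13.585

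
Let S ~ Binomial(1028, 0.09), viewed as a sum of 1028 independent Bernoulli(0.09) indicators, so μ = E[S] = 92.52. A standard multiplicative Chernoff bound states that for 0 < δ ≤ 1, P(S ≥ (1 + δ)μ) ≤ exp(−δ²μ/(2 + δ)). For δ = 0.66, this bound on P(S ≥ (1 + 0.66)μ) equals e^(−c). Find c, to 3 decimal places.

c = δ²μ/(2 + δ) = 0.66²·92.52/(2 + 0.66) = 15.1510.

15.151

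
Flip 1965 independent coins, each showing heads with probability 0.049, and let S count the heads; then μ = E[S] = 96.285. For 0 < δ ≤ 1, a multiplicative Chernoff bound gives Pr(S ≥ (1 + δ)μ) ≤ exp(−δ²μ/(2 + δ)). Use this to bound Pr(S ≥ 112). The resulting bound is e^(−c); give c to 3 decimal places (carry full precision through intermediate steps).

1.186

Write 112 = (1 + δ)μ, so δ = 112/96.285 − 1 = 0.1632134…
Then the exponent is δ²μ/(2 + δ) = (112 − μ)² / (μ·(2 + δ)) = 1.185689.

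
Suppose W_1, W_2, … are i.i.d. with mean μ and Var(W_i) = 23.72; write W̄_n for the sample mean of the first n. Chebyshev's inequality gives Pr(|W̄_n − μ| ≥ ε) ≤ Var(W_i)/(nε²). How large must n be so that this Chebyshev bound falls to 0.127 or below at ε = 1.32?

108

Require 23.72/(n·1.32²) ≤ 0.127, i.e. n ≥ 23.72/(0.127·1.32²) = 107.192.
The smallest integer n is 108.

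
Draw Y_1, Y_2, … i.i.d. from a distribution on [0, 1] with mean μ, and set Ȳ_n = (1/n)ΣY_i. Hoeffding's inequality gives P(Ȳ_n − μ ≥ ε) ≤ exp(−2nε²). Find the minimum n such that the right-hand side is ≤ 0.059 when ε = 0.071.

Require exp(−2nε²) ≤ 0.059, i.e. 2nε² ≥ ln(1/0.059) = 2.830218.
So n ≥ 2.830218 / (2·0.071²) = 280.720.
The smallest integer n is 281.

281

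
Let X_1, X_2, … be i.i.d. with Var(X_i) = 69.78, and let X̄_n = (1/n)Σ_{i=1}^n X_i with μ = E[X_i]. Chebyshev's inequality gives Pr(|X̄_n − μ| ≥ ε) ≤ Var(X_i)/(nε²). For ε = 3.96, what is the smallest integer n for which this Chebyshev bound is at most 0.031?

144

Require 69.78/(n·3.96²) ≤ 0.031, i.e. n ≥ 69.78/(0.031·3.96²) = 143.542.
The smallest integer n is 144.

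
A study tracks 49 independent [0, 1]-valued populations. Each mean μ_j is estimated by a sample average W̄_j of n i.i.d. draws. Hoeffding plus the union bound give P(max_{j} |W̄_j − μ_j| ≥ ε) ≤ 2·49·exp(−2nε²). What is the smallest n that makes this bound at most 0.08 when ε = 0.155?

148

Need 2·49·exp(−2nε²) ≤ 0.08, i.e. exp(−2nε²) ≤ 0.08/98.
So 2nε² ≥ ln(98/0.08) = 7.110696.
Hence n ≥ 7.110696/(2·0.155²) = 147.985.
The smallest integer n is 148.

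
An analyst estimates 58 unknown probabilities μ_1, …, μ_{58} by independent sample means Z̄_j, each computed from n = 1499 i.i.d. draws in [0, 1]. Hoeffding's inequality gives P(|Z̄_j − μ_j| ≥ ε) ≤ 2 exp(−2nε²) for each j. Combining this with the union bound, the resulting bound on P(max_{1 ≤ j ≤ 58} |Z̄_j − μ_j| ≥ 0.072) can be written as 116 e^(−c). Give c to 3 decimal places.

Union bound over the 58 events: P(max_{1 ≤ j ≤ 58} |Z̄_j − μ_j| ≥ 0.072) ≤ 58·2·exp(−2nε²) = 116 exp(−2·1499·0.072²).
So c = 2·1499·0.072² = 15.5416.

15.542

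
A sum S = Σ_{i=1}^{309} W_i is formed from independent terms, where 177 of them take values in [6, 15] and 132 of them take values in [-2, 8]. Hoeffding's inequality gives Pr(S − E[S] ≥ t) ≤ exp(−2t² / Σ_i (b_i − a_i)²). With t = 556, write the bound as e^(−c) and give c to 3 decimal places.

Σ(b_i − a_i)² = 177·9² + 132·10² = 27537.
c = 2t² / 27537 = 2·556² / 27537 = 22.4524.

22.452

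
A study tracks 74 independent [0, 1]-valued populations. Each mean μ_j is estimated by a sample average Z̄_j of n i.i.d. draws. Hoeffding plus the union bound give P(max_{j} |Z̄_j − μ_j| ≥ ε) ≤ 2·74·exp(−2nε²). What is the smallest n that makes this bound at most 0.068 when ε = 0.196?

Need 2·74·exp(−2nε²) ≤ 0.068, i.e. exp(−2nε²) ≤ 0.068/148.
So 2nε² ≥ ln(148/0.068) = 7.685460.
Hence n ≥ 7.685460/(2·0.196²) = 100.029.
The smallest integer n is 101.

101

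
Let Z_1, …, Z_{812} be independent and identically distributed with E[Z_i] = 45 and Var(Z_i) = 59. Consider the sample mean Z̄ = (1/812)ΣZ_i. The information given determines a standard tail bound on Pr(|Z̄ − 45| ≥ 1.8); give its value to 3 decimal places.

With mean and variance of each term known, Chebyshev's inequality bounds the deviation of the sum (or sample mean).
Var(Z̄) = Var(Z_i)/n = 59/812 = 0.07266.
Chebyshev: Pr(|Z̄ − 45| ≥ 1.8) ≤ Var(Z̄)/(1.8)² = 59/(812·1.8²) = 0.0224.

0.022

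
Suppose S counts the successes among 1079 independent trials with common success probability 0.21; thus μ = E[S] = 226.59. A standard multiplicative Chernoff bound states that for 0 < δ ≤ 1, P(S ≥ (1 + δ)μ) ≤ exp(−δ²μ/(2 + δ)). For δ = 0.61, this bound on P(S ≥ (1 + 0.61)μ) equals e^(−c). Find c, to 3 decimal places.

c = δ²μ/(2 + δ) = 0.61²·226.59/(2 + 0.61) = 32.3043.

32.304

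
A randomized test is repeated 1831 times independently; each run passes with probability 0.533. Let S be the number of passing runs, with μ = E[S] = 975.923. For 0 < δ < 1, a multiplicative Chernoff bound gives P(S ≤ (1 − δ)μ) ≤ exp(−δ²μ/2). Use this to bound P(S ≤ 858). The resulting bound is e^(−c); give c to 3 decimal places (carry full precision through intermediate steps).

7.124

Write 858 = (1 − δ)μ, so δ = 1 − 858/975.923 = 0.1208323…
Then the exponent is δ²μ/2 = (μ − 858)²/(2μ) = 7.124452.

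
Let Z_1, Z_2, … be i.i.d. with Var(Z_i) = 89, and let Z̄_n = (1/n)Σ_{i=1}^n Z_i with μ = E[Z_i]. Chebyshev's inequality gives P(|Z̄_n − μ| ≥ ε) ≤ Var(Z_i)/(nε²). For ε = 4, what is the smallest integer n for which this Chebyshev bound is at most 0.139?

Require 89/(n·4²) ≤ 0.139, i.e. n ≥ 89/(0.139·4²) = 40.018.
The smallest integer n is 41.

41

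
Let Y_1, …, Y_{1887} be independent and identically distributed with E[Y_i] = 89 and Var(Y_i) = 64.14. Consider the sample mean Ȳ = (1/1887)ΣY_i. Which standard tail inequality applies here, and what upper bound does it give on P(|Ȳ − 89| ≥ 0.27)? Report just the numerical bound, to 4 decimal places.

With mean and variance of each term known, Chebyshev's inequality bounds the deviation of the sum (or sample mean).
Var(Ȳ) = Var(Y_i)/n = 64.14/1887 = 0.03399.
Chebyshev: P(|Ȳ − 89| ≥ 0.27) ≤ Var(Ȳ)/(0.27)² = 64.14/(1887·0.27²) = 0.4663.

0.4663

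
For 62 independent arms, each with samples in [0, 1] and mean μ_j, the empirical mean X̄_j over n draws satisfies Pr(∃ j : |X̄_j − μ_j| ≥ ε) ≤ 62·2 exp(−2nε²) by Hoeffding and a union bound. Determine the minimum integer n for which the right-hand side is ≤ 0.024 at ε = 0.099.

Need 2·62·exp(−2nε²) ≤ 0.024, i.e. exp(−2nε²) ≤ 0.024/124.
So 2nε² ≥ ln(124/0.024) = 8.549983.
Hence n ≥ 8.549983/(2·0.099²) = 436.179.
The smallest integer n is 437.

437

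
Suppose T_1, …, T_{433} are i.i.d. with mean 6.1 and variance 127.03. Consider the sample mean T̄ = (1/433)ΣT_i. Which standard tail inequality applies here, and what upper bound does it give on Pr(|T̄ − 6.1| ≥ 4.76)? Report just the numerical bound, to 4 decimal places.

0.0129

With mean and variance of each term known, Chebyshev's inequality bounds the deviation of the sum (or sample mean).
Var(T̄) = Var(T_i)/n = 127.03/433 = 0.29337.
Chebyshev: Pr(|T̄ − 6.1| ≥ 4.76) ≤ Var(T̄)/(4.76)² = 127.03/(433·4.76²) = 0.0129.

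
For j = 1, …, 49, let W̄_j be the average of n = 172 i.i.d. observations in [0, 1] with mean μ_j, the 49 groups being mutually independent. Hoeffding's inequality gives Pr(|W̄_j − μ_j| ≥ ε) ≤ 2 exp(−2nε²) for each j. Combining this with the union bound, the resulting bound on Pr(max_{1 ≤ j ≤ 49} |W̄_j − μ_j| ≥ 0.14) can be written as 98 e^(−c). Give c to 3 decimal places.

6.742

Union bound over the 49 events: Pr(max_{1 ≤ j ≤ 49} |W̄_j − μ_j| ≥ 0.14) ≤ 49·2·exp(−2nε²) = 98 exp(−2·172·0.14²).
So c = 2·172·0.14² = 6.7424.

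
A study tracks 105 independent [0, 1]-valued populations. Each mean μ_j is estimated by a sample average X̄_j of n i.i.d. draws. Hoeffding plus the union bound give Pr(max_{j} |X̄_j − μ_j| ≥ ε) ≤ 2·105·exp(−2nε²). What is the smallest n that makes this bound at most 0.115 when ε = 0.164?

140

Need 2·105·exp(−2nε²) ≤ 0.115, i.e. exp(−2nε²) ≤ 0.115/210.
So 2nε² ≥ ln(210/0.115) = 7.509931.
Hence n ≥ 7.509931/(2·0.164²) = 139.611.
The smallest integer n is 140.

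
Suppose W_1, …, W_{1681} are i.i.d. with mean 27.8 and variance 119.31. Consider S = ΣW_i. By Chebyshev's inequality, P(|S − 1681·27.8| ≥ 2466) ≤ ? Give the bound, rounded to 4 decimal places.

0.0330

Var(S) = n·Var(W_i) = 1681·119.31 = 200560.11.
Chebyshev: P(|S − 1681·27.8| ≥ 2466) ≤ Var(S)/2466² = 200560.11/6081156 = 0.0330.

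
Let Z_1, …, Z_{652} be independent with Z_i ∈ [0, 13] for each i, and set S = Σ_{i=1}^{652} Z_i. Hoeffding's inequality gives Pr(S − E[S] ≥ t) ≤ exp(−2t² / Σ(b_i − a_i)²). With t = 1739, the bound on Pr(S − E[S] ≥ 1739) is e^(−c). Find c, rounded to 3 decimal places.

54.890

Σ(b_i − a_i)² = 652·(13)² = 110188.
c = 2t²/110188 = 2·1739²/110188 = 54.8902.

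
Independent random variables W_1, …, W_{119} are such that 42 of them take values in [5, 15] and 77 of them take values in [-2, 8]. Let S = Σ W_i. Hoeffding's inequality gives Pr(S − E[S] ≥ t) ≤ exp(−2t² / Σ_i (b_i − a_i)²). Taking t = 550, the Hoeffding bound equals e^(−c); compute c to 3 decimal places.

Σ(b_i − a_i)² = 42·10² + 77·10² = 11900.
c = 2t² / 11900 = 2·550² / 11900 = 50.8403.

50.840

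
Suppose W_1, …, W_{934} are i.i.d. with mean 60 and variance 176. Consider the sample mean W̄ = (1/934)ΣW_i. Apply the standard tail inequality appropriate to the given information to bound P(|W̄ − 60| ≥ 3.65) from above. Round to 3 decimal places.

0.014

With mean and variance of each term known, Chebyshev's inequality bounds the deviation of the sum (or sample mean).
Var(W̄) = Var(W_i)/n = 176/934 = 0.18844.
Chebyshev: P(|W̄ − 60| ≥ 3.65) ≤ Var(W̄)/(3.65)² = 176/(934·3.65²) = 0.0141.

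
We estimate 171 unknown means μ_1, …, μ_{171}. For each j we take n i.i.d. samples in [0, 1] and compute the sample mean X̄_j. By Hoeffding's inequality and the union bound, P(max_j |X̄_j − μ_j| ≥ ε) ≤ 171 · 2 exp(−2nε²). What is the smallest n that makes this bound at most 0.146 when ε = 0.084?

Need 2·171·exp(−2nε²) ≤ 0.146, i.e. exp(−2nε²) ≤ 0.146/342.
So 2nε² ≥ ln(342/0.146) = 7.758959.
Hence n ≥ 7.758959/(2·0.084²) = 549.813.
The smallest integer n is 550.

550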